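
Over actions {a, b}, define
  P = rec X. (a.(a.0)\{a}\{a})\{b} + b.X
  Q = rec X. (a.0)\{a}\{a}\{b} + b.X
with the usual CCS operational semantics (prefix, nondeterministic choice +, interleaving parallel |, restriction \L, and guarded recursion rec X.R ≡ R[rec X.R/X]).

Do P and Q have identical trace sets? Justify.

trace-distinct — witness ⟨a⟩

LTS(P): 2 reachable states
  p0 = rec X. (a.(a.0)\{a}\{a})\{b} + b.X ⊢ =a=> p1, =b=> p0
  p1 = (a.0)\{a}\{a}\{b} ⊢ deadlocked
LTS(Q): 1 reachable states
  q0 = rec X. (a.0)\{a}\{a}\{b} + b.X ⊢ =b=> q0
Run σ = ⟨a⟩ on P: start {p0}
  step 1 (a): {p1}
  ✓ P
Run σ = ⟨a⟩ on Q: start {q0}
  step 1 (a): ∅  — Q cannot continue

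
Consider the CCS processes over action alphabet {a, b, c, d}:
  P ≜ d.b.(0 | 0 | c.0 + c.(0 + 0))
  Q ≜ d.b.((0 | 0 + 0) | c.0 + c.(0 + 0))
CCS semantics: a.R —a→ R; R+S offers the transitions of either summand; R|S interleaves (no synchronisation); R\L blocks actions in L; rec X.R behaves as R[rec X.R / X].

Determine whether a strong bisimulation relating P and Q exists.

bisimilar

Reachable graph of P (5 states):
  m0 = d.b.(0 | 0 | c.0 + c.(0 + 0)) ⊢ —d→ m1
  m1 = b.(0 | 0 | c.0 + c.(0 + 0)) ⊢ —b→ m2
  m2 = 0 | 0 | c.0 + c.(0 + 0) ⊢ —c→ m3, —c→ m4
  m3 = 0 + 0 ⊢ ·
  m4 = 0 | 0 | 0 ⊢ ·
Reachable graph of Q (5 states):
  n0 = d.b.((0 | 0 + 0) | c.0 + c.(0 + 0)) ⊢ —d→ n1
  n1 = b.((0 | 0 + 0) | c.0 + c.(0 + 0)) ⊢ —b→ n2
  n2 = (0 | 0 + 0) | c.0 + c.(0 + 0) ⊢ —c→ n3, —c→ n4
  n3 = (0 | 0 + 0) | 0 ⊢ ·
  n4 = 0 + 0 ⊢ ·
Bisimilarity quotient blocks:
  B0 = {m0, n0}
  B1 = {m1, n1}
  B2 = {m2, n2}
  B3 = {m3, m4, n3, n4}
m0 ∈ B0, n0 ∈ B0 → same block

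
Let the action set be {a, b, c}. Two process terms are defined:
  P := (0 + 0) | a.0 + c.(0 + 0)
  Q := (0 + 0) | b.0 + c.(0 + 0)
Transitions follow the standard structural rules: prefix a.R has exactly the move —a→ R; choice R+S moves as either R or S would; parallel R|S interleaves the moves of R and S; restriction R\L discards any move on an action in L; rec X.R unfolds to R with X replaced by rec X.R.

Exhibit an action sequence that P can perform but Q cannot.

LTS(P): 3 reachable states
  u0 = (0 + 0) | a.0 + c.(0 + 0) ⊢ ··a··> u1, ··c··> u2
  u1 = (0 + 0) | 0 ⊢ ·
  u2 = 0 + 0 ⊢ ·
LTS(Q): 3 reachable states
  v0 = (0 + 0) | b.0 + c.(0 + 0) ⊢ ··b··> v1, ··c··> v2
  v1 = (0 + 0) | 0 ⊢ ·
  v2 = 0 + 0 ⊢ ·
Trace ⟨a⟩ through P, begin at {u0}:
  [1] a ⇒ {u1}
  — P admits the full trace.
Trace ⟨a⟩ through Q, begin at {v0}:
  [1] a ⇒ ∅ (Q stuck)

a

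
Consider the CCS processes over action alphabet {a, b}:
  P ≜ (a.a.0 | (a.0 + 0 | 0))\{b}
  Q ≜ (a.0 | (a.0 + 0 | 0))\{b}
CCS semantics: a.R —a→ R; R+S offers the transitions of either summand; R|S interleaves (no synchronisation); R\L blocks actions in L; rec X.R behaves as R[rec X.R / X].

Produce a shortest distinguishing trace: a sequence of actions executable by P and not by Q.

aaa

LTS(P): 6 reachable states
  p0 = (a.a.0 | (a.0 + 0 | 0))\{b} | =a=> p1, =a=> p2
  p1 = (a.0 | (a.0 + 0 | 0))\{b} | =a=> p3, =a=> p4
  p2 = (a.a.0 | 0)\{b} | =a=> p4
  p3 = (0 | (a.0 + 0 | 0))\{b} | =a=> p5
  p4 = (a.0 | 0)\{b} | =a=> p5
  p5 = (0 | 0)\{b} | deadlocked
LTS(Q): 4 reachable states
  q0 = (a.0 | (a.0 + 0 | 0))\{b} | =a=> q1, =a=> q2
  q1 = (0 | (a.0 + 0 | 0))\{b} | =a=> q3
  q2 = (a.0 | 0)\{b} | =a=> q3
  q3 = (0 | 0)\{b} | deadlocked
Trace ⟨aaa⟩ through P, begin at {p0}:
  after a @ step 1: {p1, p2}
  after a @ step 2: {p3, p4}
  after a @ step 3: {p5}
  P completes σ.
Trace ⟨aaa⟩ through Q, begin at {q0}:
  after a @ step 1: {q1, q2}
  after a @ step 2: {q3}
  after a @ step 3: ∅  — Q cannot continue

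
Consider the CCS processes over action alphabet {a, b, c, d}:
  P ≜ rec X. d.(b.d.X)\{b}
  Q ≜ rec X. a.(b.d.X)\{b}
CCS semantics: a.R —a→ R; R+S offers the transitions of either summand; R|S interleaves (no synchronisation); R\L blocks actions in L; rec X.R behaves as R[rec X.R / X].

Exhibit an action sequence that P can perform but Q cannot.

d

LTS(P): 2 reachable states
  m0 = rec X. d.(b.d.X)\{b} ⊢ ··d··> m1
  m1 = (b.d.(rec X. d.(b.d.X)\{b}))\{b} ⊢ deadlocked
LTS(Q): 2 reachable states
  n0 = rec X. a.(b.d.X)\{b} ⊢ ··a··> n1
  n1 = (b.d.(rec X. a.(b.d.X)\{b}))\{b} ⊢ deadlocked
Run σ = ⟨d⟩ on P: start {m0}
  after d @ step 1: {m1}
  P completes σ.
Run σ = ⟨d⟩ on Q: start {n0}
  after d @ step 1: ∅ (Q stuck)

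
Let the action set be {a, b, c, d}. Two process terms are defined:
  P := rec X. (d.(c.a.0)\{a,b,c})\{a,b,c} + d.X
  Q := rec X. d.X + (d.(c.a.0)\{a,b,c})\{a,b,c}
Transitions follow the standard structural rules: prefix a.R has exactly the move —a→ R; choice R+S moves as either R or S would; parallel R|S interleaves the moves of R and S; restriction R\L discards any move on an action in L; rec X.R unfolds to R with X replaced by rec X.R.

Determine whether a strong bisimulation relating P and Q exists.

LTS(P): 2 reachable states
  p0 = rec X. (d.(c.a.0)\{a,b,c})\{a,b,c} + d.X :: =d=> p0, =d=> p1
  p1 = (c.a.0)\{a,b,c}\{a,b,c} :: stopped
LTS(Q): 2 reachable states
  q0 = rec X. d.X + (d.(c.a.0)\{a,b,c})\{a,b,c} :: =d=> q0, =d=> q1
  q1 = (c.a.0)\{a,b,c}\{a,b,c} :: stopped
Partition-refinement fixed point:
  B0 = {p0, q0}
  B1 = {p1, q1}
p0 ∈ B0, q0 ∈ B0 → same block

P ~ Q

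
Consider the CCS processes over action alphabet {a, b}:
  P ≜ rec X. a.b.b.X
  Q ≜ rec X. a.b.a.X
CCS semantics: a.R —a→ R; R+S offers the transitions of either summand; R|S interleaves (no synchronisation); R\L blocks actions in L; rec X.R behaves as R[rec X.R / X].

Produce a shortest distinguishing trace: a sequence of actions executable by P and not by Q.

abb

P's transition system — 3 states:
  u0 = rec X. a.b.b.X ⊢ ··a··> u1
  u1 = b.b.(rec X. a.b.b.X) ⊢ ··b··> u2
  u2 = b.(rec X. a.b.b.X) ⊢ ··b··> u0
Q's transition system — 3 states:
  v0 = rec X. a.b.a.X ⊢ ··a··> v1
  v1 = b.a.(rec X. a.b.a.X) ⊢ ··b··> v2
  v2 = a.(rec X. a.b.a.X) ⊢ ··a··> v0
Run σ = ⟨abb⟩ on P: start {u0}
  after a @ step 1: {u1}
  after b @ step 2: {u2}
  after b @ step 3: {u0}
  ✓ P
Run σ = ⟨abb⟩ on Q: start {v0}
  after a @ step 1: {v1}
  after b @ step 2: {v2}
  after b @ step 3: no successor for Q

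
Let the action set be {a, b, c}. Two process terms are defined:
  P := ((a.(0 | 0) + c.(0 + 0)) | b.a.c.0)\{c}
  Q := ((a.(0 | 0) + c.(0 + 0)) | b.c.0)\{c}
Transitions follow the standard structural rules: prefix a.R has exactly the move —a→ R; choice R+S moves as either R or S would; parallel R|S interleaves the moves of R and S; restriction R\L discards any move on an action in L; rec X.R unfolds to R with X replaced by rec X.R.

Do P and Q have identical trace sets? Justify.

traces(P) ≠ traces(Q) — witness ⟨aba⟩

Reachable graph of P (6 states):
  p0 = ((a.(0 | 0) + c.(0 + 0)) | b.a.c.0)\{c} | ··a··> p1, ··b··> p2
  p1 = (0 | 0 | b.a.c.0)\{c} | ··b··> p3
  p2 = ((a.(0 | 0) + c.(0 + 0)) | a.c.0)\{c} | ··a··> p3, ··a··> p4
  p3 = (0 | 0 | a.c.0)\{c} | ··a··> p5
  p4 = ((a.(0 | 0) + c.(0 + 0)) | c.0)\{c} | ··a··> p5
  p5 = (0 | 0 | c.0)\{c} | deadlocked
Reachable graph of Q (4 states):
  q0 = ((a.(0 | 0) + c.(0 + 0)) | b.c.0)\{c} | ··a··> q1, ··b··> q2
  q1 = (0 | 0 | b.c.0)\{c} | ··b··> q3
  q2 = ((a.(0 | 0) + c.(0 + 0)) | c.0)\{c} | ··a··> q3
  q3 = (0 | 0 | c.0)\{c} | deadlocked
Executing aba from P (initial set {p0}):
  [1] a ⇒ {p1}
  [2] b ⇒ {p3}
  [3] a ⇒ {p5}
  — P admits the full trace.
Executing aba from Q (initial set {q0}):
  [1] a ⇒ {q1}
  [2] b ⇒ {q3}
  [3] a ⇒ ∅  — Q cannot continue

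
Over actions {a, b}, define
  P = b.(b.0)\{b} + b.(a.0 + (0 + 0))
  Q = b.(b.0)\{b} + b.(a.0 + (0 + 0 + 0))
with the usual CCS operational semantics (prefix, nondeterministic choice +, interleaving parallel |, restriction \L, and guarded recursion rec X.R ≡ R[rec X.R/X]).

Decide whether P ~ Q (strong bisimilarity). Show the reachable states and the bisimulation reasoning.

bisimilar

LTS(P): 4 reachable states
  u0 = b.(b.0)\{b} + b.(a.0 + (0 + 0)) | =b=> u1, =b=> u2
  u1 = (b.0)\{b} | ·
  u2 = a.0 + (0 + 0) | =a=> u3
  u3 = 0 | ·
LTS(Q): 4 reachable states
  v0 = b.(b.0)\{b} + b.(a.0 + (0 + 0 + 0)) | =b=> v1, =b=> v2
  v1 = (b.0)\{b} | ·
  v2 = a.0 + (0 + 0 + 0) | =a=> v3
  v3 = 0 | ·
Bisimilarity quotient blocks:
  B0 = {u0, v0}
  B1 = {u1, u3, v1, v3}
  B2 = {u2, v2}
u0 ∈ B0, v0 ∈ B0 → same block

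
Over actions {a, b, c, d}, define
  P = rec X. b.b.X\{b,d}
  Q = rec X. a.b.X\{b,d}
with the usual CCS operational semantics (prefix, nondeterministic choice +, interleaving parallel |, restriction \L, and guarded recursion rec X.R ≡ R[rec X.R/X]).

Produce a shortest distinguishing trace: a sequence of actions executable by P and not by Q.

LTS(P): 3 reachable states
  u0 = rec X. b.b.X\{b,d} has moves ··b··> u1
  u1 = b.(rec X. b.b.X\{b,d})\{b,d} has moves ··b··> u2
  u2 = (rec X. b.b.X\{b,d})\{b,d} has moves ·
LTS(Q): 4 reachable states
  v0 = rec X. a.b.X\{b,d} has moves ··a··> v1
  v1 = b.(rec X. a.b.X\{b,d})\{b,d} has moves ··b··> v2
  v2 = (rec X. a.b.X\{b,d})\{b,d} has moves ··a··> v3
  v3 = (b.(rec X. a.b.X\{b,d})\{b,d})\{b,d} has moves ·
Run σ = ⟨b⟩ on P: start {u0}
  [1] b ⇒ {u1}
  — P admits the full trace.
Run σ = ⟨b⟩ on Q: start {v0}
  [1] b ⇒ ∅  — Q cannot continue

b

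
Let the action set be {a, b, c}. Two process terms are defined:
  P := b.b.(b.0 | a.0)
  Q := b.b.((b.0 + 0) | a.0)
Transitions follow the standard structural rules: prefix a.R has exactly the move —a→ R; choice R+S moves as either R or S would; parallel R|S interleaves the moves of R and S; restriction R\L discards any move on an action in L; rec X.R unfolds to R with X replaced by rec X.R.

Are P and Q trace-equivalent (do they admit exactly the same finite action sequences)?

traces(P) = traces(Q)

LTS(P): 6 reachable states
  m0 = b.b.(b.0 | a.0) has moves =b=> m1
  m1 = b.(b.0 | a.0) has moves =b=> m2
  m2 = b.0 | a.0 has moves =a=> m3, =b=> m4
  m3 = b.0 | 0 has moves =b=> m5
  m4 = 0 | a.0 has moves =a=> m5
  m5 = 0 | 0 has moves ∅
LTS(Q): 6 reachable states
  n0 = b.b.((b.0 + 0) | a.0) has moves =b=> n1
  n1 = b.((b.0 + 0) | a.0) has moves =b=> n2
  n2 = (b.0 + 0) | a.0 has moves =a=> n3, =b=> n4
  n3 = (b.0 + 0) | 0 has moves =b=> n5
  n4 = 0 | a.0 has moves =a=> n5
  n5 = 0 | 0 has moves ∅
Partition-refinement fixed point:
  B0 = {m0, n0}
  B1 = {m1, n1}
  B2 = {m2, n2}
  B3 = {m4, n4}
  B4 = {m5, n5}
  B5 = {m3, n3}
m0 ∈ B0, n0 ∈ B0 → same block
Bisimilar ⇒ trace-equivalent.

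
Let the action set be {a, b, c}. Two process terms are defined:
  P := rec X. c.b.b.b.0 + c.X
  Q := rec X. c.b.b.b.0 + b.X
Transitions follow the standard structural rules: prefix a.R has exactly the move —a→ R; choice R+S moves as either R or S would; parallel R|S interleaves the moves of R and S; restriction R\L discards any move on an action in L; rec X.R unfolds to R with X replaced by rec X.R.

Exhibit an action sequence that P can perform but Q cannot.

LTS(P): 5 reachable states
  u0 = rec X. c.b.b.b.0 + c.X :: =c=> u0, =c=> u1
  u1 = b.b.b.0 :: =b=> u2
  u2 = b.b.0 :: =b=> u3
  u3 = b.0 :: =b=> u4
  u4 = 0 :: stopped
LTS(Q): 5 reachable states
  v0 = rec X. c.b.b.b.0 + b.X :: =b=> v0, =c=> v1
  v1 = b.b.b.0 :: =b=> v2
  v2 = b.b.0 :: =b=> v3
  v3 = b.0 :: =b=> v4
  v4 = 0 :: stopped
Trace ⟨cc⟩ through P, begin at {u0}:
  after c @ step 1: {u0, u1}
  after c @ step 2: {u0, u1}
  P completes σ.
Trace ⟨cc⟩ through Q, begin at {v0}:
  after c @ step 1: {v1}
  after c @ step 2: ∅ (Q stuck)

cc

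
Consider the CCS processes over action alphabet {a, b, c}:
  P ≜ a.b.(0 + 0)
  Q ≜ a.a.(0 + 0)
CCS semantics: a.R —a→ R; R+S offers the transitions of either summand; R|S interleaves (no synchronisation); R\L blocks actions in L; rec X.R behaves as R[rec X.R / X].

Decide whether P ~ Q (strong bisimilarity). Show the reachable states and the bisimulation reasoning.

P ≁ Q

LTS(P): 3 reachable states
  s0 = a.b.(0 + 0) has moves —a→ s1
  s1 = b.(0 + 0) has moves —b→ s2
  s2 = 0 + 0 has moves (no moves)
LTS(Q): 3 reachable states
  t0 = a.a.(0 + 0) has moves —a→ t1
  t1 = a.(0 + 0) has moves —a→ t2
  t2 = 0 + 0 has moves (no moves)
Partition-refinement fixed point:
  B0 = {s0}
  B1 = {s1}
  B2 = {s2, t2}
  B3 = {t0}
  B4 = {t1}
s0 ∈ B0, t0 ∈ B3 → different blocks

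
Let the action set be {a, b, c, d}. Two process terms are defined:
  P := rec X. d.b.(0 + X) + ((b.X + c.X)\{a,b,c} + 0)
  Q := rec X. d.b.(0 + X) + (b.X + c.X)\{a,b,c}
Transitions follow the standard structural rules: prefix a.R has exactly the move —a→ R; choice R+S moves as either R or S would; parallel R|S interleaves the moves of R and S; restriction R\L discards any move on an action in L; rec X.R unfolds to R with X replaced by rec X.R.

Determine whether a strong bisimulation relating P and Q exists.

bisimilar

Reachable graph of P (3 states):
  s0 = rec X. d.b.(0 + X) + ((b.X + c.X)\{a,b,c} + 0) | =d=> s1
  s1 = b.(0 + (rec X. d.b.(0 + X) + ((b.X + c.X)\{a,b,c} + 0))) | =b=> s2
  s2 = 0 + (rec X. d.b.(0 + X) + ((b.X + c.X)\{a,b,c} + 0)) | =d=> s1
Reachable graph of Q (3 states):
  t0 = rec X. d.b.(0 + X) + (b.X + c.X)\{a,b,c} | =d=> t1
  t1 = b.(0 + (rec X. d.b.(0 + X) + (b.X + c.X)\{a,b,c})) | =b=> t2
  t2 = 0 + (rec X. d.b.(0 + X) + (b.X + c.X)\{a,b,c}) | =d=> t1
Coarsest stable partition (strong bisimilarity classes):
  B0 = {s0, s2, t0, t2}
  B1 = {s1, t1}
s0 ∈ B0, t0 ∈ B0 → same block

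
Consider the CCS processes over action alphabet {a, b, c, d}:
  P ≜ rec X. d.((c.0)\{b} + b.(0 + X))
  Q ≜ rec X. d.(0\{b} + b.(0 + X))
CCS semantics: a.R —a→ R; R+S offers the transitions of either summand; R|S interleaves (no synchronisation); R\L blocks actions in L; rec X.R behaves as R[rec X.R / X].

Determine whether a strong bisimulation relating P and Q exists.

P's transition system — 4 states:
  p0 = rec X. d.((c.0)\{b} + b.(0 + X)) | ··d··> p1
  p1 = (c.0)\{b} + b.(0 + (rec X. d.((c.0)\{b} + b.(0 + X)))) | ··b··> p2, ··c··> p3
  p2 = 0 + (rec X. d.((c.0)\{b} + b.(0 + X))) | ··d··> p1
  p3 = 0\{b} | stopped
Q's transition system — 3 states:
  q0 = rec X. d.(0\{b} + b.(0 + X)) | ··d··> q1
  q1 = 0\{b} + b.(0 + (rec X. d.(0\{b} + b.(0 + X)))) | ··b··> q2
  q2 = 0 + (rec X. d.(0\{b} + b.(0 + X))) | ··d··> q1
Partition-refinement fixed point:
  B0 = {p0, p2}
  B1 = {p1}
  B2 = {p3}
  B3 = {q0, q2}
  B4 = {q1}
p0 ∈ B0, q0 ∈ B3 → different blocks

NO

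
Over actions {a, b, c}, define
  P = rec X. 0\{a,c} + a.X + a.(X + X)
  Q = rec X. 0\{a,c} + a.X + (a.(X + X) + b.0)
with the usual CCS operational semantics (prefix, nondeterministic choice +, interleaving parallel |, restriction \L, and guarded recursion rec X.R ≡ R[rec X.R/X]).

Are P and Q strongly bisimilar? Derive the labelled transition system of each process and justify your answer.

Reachable graph of P (2 states):
  s0 = rec X. 0\{a,c} + a.X + a.(X + X) ⊢ —a→ s0, —a→ s1
  s1 = (rec X. 0\{a,c} + a.X + a.(X + X)) + (rec X. 0\{a,c} + a.X + a.(X + X)) ⊢ —a→ s0, —a→ s1
Reachable graph of Q (3 states):
  t0 = rec X. 0\{a,c} + a.X + (a.(X + X) + b.0) ⊢ —a→ t0, —a→ t1, —b→ t2
  t1 = (rec X. 0\{a,c} + a.X + (a.(X + X) + b.0)) + (rec X. 0\{a,c} + a.X + (a.(X + X) + b.0)) ⊢ —a→ t0, —a→ t1, —b→ t2
  t2 = 0 ⊢ stopped
Partition-refinement fixed point:
  B0 = {s0, s1}
  B1 = {t0, t1}
  B2 = {t2}
s0 ∈ B0, t0 ∈ B1 → different blocks

NO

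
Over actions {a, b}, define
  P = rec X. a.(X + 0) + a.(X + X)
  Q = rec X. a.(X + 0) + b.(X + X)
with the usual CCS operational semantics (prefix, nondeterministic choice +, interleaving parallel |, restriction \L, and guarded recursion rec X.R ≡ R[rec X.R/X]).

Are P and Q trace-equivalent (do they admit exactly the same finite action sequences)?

P's transition system — 3 states:
  u0 = rec X. a.(X + 0) + a.(X + X) has moves ··a··> u1, ··a··> u2
  u1 = (rec X. a.(X + 0) + a.(X + X)) + (rec X. a.(X + 0) + a.(X + X)) has moves ··a··> u1, ··a··> u2
  u2 = (rec X. a.(X + 0) + a.(X + X)) + 0 has moves ··a··> u1, ··a··> u2
Q's transition system — 3 states:
  v0 = rec X. a.(X + 0) + b.(X + X) has moves ··a··> v1, ··b··> v2
  v1 = (rec X. a.(X + 0) + b.(X + X)) + 0 has moves ··a··> v1, ··b··> v2
  v2 = (rec X. a.(X + 0) + b.(X + X)) + (rec X. a.(X + 0) + b.(X + X)) has moves ··a··> v1, ··b··> v2
Trace ⟨b⟩ through Q, begin at {v0}:
  [1] b ⇒ {v2}
  — Q admits the full trace.
Trace ⟨b⟩ through P, begin at {u0}:
  [1] b ⇒ ∅  — P cannot continue

trace-distinct — witness ⟨b⟩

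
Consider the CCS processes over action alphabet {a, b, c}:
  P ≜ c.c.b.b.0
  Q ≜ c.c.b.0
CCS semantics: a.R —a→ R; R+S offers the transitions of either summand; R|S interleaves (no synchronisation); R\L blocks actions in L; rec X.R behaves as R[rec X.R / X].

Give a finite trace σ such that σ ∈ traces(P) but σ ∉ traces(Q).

LTS(P): 5 reachable states
  u0 = c.c.b.b.0 has moves --c--▸ u1
  u1 = c.b.b.0 has moves --c--▸ u2
  u2 = b.b.0 has moves --b--▸ u3
  u3 = b.0 has moves --b--▸ u4
  u4 = 0 has moves stopped
LTS(Q): 4 reachable states
  v0 = c.c.b.0 has moves --c--▸ v1
  v1 = c.b.0 has moves --c--▸ v2
  v2 = b.0 has moves --b--▸ v3
  v3 = 0 has moves stopped
Trace ⟨ccbb⟩ through P, begin at {u0}:
  step 1 (c): {u1}
  step 2 (c): {u2}
  step 3 (b): {u3}
  step 4 (b): {u4}
  ✓ P
Trace ⟨ccbb⟩ through Q, begin at {v0}:
  step 1 (c): {v1}
  step 2 (c): {v2}
  step 3 (b): {v3}
  step 4 (b): no successor for Q

ccbb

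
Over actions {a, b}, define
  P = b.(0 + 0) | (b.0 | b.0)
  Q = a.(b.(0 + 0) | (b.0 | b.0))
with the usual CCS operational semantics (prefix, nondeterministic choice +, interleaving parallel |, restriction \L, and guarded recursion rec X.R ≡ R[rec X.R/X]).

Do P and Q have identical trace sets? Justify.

trace-distinct — witness ⟨b⟩

Reachable graph of P (8 states):
  m0 = b.(0 + 0) | (b.0 | b.0) :: ··b··> m1, ··b··> m2, ··b··> m3
  m1 = (0 + 0) | (b.0 | b.0) :: ··b··> m4, ··b··> m5
  m2 = b.(0 + 0) | (0 | b.0) :: ··b··> m4, ··b··> m6
  m3 = b.(0 + 0) | (b.0 | 0) :: ··b··> m5, ··b··> m6
  m4 = (0 + 0) | (0 | b.0) :: ··b··> m7
  m5 = (0 + 0) | (b.0 | 0) :: ··b··> m7
  m6 = b.(0 + 0) | (0 | 0) :: ··b··> m7
  m7 = (0 + 0) | (0 | 0) :: deadlocked
Reachable graph of Q (9 states):
  n0 = a.(b.(0 + 0) | (b.0 | b.0)) :: ··a··> n1
  n1 = b.(0 + 0) | (b.0 | b.0) :: ··b··> n2, ··b··> n3, ··b··> n4
  n2 = (0 + 0) | (b.0 | b.0) :: ··b··> n5, ··b··> n6
  n3 = b.(0 + 0) | (0 | b.0) :: ··b··> n5, ··b··> n7
  n4 = b.(0 + 0) | (b.0 | 0) :: ··b··> n6, ··b··> n7
  n5 = (0 + 0) | (0 | b.0) :: ··b··> n8
  n6 = (0 + 0) | (b.0 | 0) :: ··b··> n8
  n7 = b.(0 + 0) | (0 | 0) :: ··b··> n8
  n8 = (0 + 0) | (0 | 0) :: deadlocked
Run σ = ⟨b⟩ on P: start {m0}
  step 1 (b): {m1, m2, m3}
  — P admits the full trace.
Run σ = ⟨b⟩ on Q: start {n0}
  step 1 (b): ∅ (Q stuck)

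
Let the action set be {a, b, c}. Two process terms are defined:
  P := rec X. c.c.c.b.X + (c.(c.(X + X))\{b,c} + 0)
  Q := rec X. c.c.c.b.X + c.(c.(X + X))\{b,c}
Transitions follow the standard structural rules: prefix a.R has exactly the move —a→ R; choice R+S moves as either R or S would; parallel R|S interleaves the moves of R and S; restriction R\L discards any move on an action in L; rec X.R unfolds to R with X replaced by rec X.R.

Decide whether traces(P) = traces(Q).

trace-equivalent

Reachable graph of P (5 states):
  m0 = rec X. c.c.c.b.X + (c.(c.(X + X))\{b,c} + 0) :: =c=> m1, =c=> m2
  m1 = (c.((rec X. c.c.c.b.X + (c.(c.(X + X))\{b,c} + 0)) + (rec X. c.c.c.b.X + (c.(c.(X + X))\{b,c} + 0))))\{b,c} :: ∅
  m2 = c.c.b.(rec X. c.c.c.b.X + (c.(c.(X + X))\{b,c} + 0)) :: =c=> m3
  m3 = c.b.(rec X. c.c.c.b.X + (c.(c.(X + X))\{b,c} + 0)) :: =c=> m4
  m4 = b.(rec X. c.c.c.b.X + (c.(c.(X + X))\{b,c} + 0)) :: =b=> m0
Reachable graph of Q (5 states):
  n0 = rec X. c.c.c.b.X + c.(c.(X + X))\{b,c} :: =c=> n1, =c=> n2
  n1 = (c.((rec X. c.c.c.b.X + c.(c.(X + X))\{b,c}) + (rec X. c.c.c.b.X + c.(c.(X + X))\{b,c})))\{b,c} :: ∅
  n2 = c.c.b.(rec X. c.c.c.b.X + c.(c.(X + X))\{b,c}) :: =c=> n3
  n3 = c.b.(rec X. c.c.c.b.X + c.(c.(X + X))\{b,c}) :: =c=> n4
  n4 = b.(rec X. c.c.c.b.X + c.(c.(X + X))\{b,c}) :: =b=> n0
Partition-refinement fixed point:
  B0 = {m0, n0}
  B1 = {m2, n2}
  B2 = {m3, n3}
  B3 = {m4, n4}
  B4 = {m1, n1}
m0 ∈ B0, n0 ∈ B0 → same block
Bisimilar ⇒ trace-equivalent.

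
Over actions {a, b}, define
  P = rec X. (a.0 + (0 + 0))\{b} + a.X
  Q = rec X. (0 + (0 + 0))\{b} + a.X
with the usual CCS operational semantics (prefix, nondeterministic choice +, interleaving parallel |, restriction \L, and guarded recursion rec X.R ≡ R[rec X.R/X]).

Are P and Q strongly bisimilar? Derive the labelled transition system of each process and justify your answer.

NO

P's transition system — 2 states:
  p0 = rec X. (a.0 + (0 + 0))\{b} + a.X | -a-> p0, -a-> p1
  p1 = 0\{b} | ·
Q's transition system — 1 states:
  q0 = rec X. (0 + (0 + 0))\{b} + a.X | -a-> q0
Bisimilarity quotient blocks:
  B0 = {p0}
  B1 = {p1}
  B2 = {q0}
p0 ∈ B0, q0 ∈ B2 → different blocks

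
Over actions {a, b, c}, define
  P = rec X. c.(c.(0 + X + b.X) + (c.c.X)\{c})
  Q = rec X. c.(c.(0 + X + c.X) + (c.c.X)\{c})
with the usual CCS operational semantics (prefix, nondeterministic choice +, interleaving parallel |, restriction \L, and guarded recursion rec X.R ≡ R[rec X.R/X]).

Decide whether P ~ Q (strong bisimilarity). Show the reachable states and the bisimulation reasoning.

P ≁ Q

P's transition system — 3 states:
  u0 = rec X. c.(c.(0 + X + b.X) + (c.c.X)\{c}) ⊢ -c-> u1
  u1 = c.(0 + (rec X. c.(c.(0 + X + b.X) + (c.c.X)\{c})) + b.(rec X. c.(c.(0 + X + b.X) + (c.c.X)\{c}))) + (c.c.(rec X. c.(c.(0 + X + b.X) + (c.c.X)\{c})))\{c} ⊢ -c-> u2
  u2 = 0 + (rec X. c.(c.(0 + X + b.X) + (c.c.X)\{c})) + b.(rec X. c.(c.(0 + X + b.X) + (c.c.X)\{c})) ⊢ -b-> u0, -c-> u1
Q's transition system — 3 states:
  v0 = rec X. c.(c.(0 + X + c.X) + (c.c.X)\{c}) ⊢ -c-> v1
  v1 = c.(0 + (rec X. c.(c.(0 + X + c.X) + (c.c.X)\{c})) + c.(rec X. c.(c.(0 + X + c.X) + (c.c.X)\{c}))) + (c.c.(rec X. c.(c.(0 + X + c.X) + (c.c.X)\{c})))\{c} ⊢ -c-> v2
  v2 = 0 + (rec X. c.(c.(0 + X + c.X) + (c.c.X)\{c})) + c.(rec X. c.(c.(0 + X + c.X) + (c.c.X)\{c})) ⊢ -c-> v0, -c-> v1
Partition-refinement fixed point:
  B0 = {u0}
  B1 = {u1}
  B2 = {u2}
  B3 = {v0, v1, v2}
u0 ∈ B0, v0 ∈ B3 → different blocks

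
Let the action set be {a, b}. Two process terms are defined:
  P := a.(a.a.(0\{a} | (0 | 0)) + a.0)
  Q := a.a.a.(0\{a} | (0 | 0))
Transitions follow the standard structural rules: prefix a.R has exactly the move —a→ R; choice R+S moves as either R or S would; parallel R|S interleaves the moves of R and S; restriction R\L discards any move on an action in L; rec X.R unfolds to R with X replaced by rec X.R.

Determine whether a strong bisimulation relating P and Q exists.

Reachable graph of P (5 states):
  u0 = a.(a.a.(0\{a} | (0 | 0)) + a.0) → —a→ u1
  u1 = a.a.(0\{a} | (0 | 0)) + a.0 → —a→ u2, —a→ u3
  u2 = 0 → stopped
  u3 = a.(0\{a} | (0 | 0)) → —a→ u4
  u4 = 0\{a} | (0 | 0) → stopped
Reachable graph of Q (4 states):
  v0 = a.a.a.(0\{a} | (0 | 0)) → —a→ v1
  v1 = a.a.(0\{a} | (0 | 0)) → —a→ v2
  v2 = a.(0\{a} | (0 | 0)) → —a→ v3
  v3 = 0\{a} | (0 | 0) → stopped
Partition-refinement fixed point:
  B0 = {u0}
  B1 = {u1}
  B2 = {u2, u4, v3}
  B3 = {u3, v2}
  B4 = {v0}
  B5 = {v1}
u0 ∈ B0, v0 ∈ B4 → different blocks

not bisimilar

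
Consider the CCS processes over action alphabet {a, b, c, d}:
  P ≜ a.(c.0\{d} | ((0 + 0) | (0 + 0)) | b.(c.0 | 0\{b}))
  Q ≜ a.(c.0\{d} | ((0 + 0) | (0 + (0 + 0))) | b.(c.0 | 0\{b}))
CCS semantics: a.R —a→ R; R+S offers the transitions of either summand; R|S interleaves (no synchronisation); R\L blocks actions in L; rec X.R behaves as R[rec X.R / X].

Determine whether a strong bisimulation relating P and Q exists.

Reachable graph of P (7 states):
  m0 = a.(c.0\{d} | ((0 + 0) | (0 + 0)) | b.(c.0 | 0\{b})) ⊢ —a→ m1
  m1 = c.0\{d} | ((0 + 0) | (0 + 0)) | b.(c.0 | 0\{b}) ⊢ —b→ m2, —c→ m3
  m2 = c.0\{d} | ((0 + 0) | (0 + 0)) | (c.0 | 0\{b}) ⊢ —c→ m4, —c→ m5
  m3 = 0\{d} | ((0 + 0) | (0 + 0)) | b.(c.0 | 0\{b}) ⊢ —b→ m4
  m4 = 0\{d} | ((0 + 0) | (0 + 0)) | (c.0 | 0\{b}) ⊢ —c→ m6
  m5 = c.0\{d} | ((0 + 0) | (0 + 0)) | (0 | 0\{b}) ⊢ —c→ m6
  m6 = 0\{d} | ((0 + 0) | (0 + 0)) | (0 | 0\{b}) ⊢ (no moves)
Reachable graph of Q (7 states):
  n0 = a.(c.0\{d} | ((0 + 0) | (0 + (0 + 0))) | b.(c.0 | 0\{b})) ⊢ —a→ n1
  n1 = c.0\{d} | ((0 + 0) | (0 + (0 + 0))) | b.(c.0 | 0\{b}) ⊢ —b→ n2, —c→ n3
  n2 = c.0\{d} | ((0 + 0) | (0 + (0 + 0))) | (c.0 | 0\{b}) ⊢ —c→ n4, —c→ n5
  n3 = 0\{d} | ((0 + 0) | (0 + (0 + 0))) | b.(c.0 | 0\{b}) ⊢ —b→ n4
  n4 = 0\{d} | ((0 + 0) | (0 + (0 + 0))) | (c.0 | 0\{b}) ⊢ —c→ n6
  n5 = c.0\{d} | ((0 + 0) | (0 + (0 + 0))) | (0 | 0\{b}) ⊢ —c→ n6
  n6 = 0\{d} | ((0 + 0) | (0 + (0 + 0))) | (0 | 0\{b}) ⊢ (no moves)
Bisimilarity quotient blocks:
  B0 = {m0, n0}
  B1 = {m1, n1}
  B2 = {m3, n3}
  B3 = {m4, m5, n4, n5}
  B4 = {m6, n6}
  B5 = {m2, n2}
m0 ∈ B0, n0 ∈ B0 → same block

bisimilar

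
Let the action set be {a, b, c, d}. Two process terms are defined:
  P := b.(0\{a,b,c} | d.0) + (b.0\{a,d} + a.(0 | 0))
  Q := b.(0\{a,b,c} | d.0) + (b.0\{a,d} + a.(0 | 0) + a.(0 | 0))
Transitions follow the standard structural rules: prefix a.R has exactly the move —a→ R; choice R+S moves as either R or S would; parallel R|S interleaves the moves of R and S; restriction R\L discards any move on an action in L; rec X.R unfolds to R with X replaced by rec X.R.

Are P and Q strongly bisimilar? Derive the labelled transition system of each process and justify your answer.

YES

Reachable graph of P (5 states):
  m0 = b.(0\{a,b,c} | d.0) + (b.0\{a,d} + a.(0 | 0)) | -a-> m1, -b-> m2, -b-> m3
  m1 = 0 | 0 | ·
  m2 = 0\{a,b,c} | d.0 | -d-> m4
  m3 = 0\{a,d} | ·
  m4 = 0\{a,b,c} | 0 | ·
Reachable graph of Q (5 states):
  n0 = b.(0\{a,b,c} | d.0) + (b.0\{a,d} + a.(0 | 0) + a.(0 | 0)) | -a-> n1, -b-> n2, -b-> n3
  n1 = 0 | 0 | ·
  n2 = 0\{a,b,c} | d.0 | -d-> n4
  n3 = 0\{a,d} | ·
  n4 = 0\{a,b,c} | 0 | ·
Coarsest stable partition (strong bisimilarity classes):
  B0 = {m0, n0}
  B1 = {m1, m3, m4, n1, n3, n4}
  B2 = {m2, n2}
m0 ∈ B0, n0 ∈ B0 → same block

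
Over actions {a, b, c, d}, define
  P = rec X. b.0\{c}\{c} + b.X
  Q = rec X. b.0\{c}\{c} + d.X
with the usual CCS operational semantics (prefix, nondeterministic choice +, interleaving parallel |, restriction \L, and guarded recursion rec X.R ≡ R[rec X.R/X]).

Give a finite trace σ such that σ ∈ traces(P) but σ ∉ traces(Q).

P's transition system — 2 states:
  s0 = rec X. b.0\{c}\{c} + b.X → --b--▸ s0, --b--▸ s1
  s1 = 0\{c}\{c} → (no moves)
Q's transition system — 2 states:
  t0 = rec X. b.0\{c}\{c} + d.X → --b--▸ t1, --d--▸ t0
  t1 = 0\{c}\{c} → (no moves)
Run σ = ⟨bb⟩ on P: start {s0}
  after b @ step 1: {s0, s1}
  after b @ step 2: {s0, s1}
  P completes σ.
Run σ = ⟨bb⟩ on Q: start {t0}
  after b @ step 1: {t1}
  after b @ step 2: ∅  — Q cannot continue

bb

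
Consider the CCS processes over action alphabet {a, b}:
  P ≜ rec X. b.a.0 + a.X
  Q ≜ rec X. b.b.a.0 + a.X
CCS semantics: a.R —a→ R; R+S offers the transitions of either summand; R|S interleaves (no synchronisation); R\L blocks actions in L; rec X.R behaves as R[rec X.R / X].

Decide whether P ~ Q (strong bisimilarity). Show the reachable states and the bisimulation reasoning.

LTS(P): 3 reachable states
  u0 = rec X. b.a.0 + a.X → -a-> u0, -b-> u1
  u1 = a.0 → -a-> u2
  u2 = 0 → ∅
LTS(Q): 4 reachable states
  v0 = rec X. b.b.a.0 + a.X → -a-> v0, -b-> v1
  v1 = b.a.0 → -b-> v2
  v2 = a.0 → -a-> v3
  v3 = 0 → ∅
Partition-refinement fixed point:
  B0 = {u0}
  B1 = {u1, v2}
  B2 = {u2, v3}
  B3 = {v0}
  B4 = {v1}
u0 ∈ B0, v0 ∈ B3 → different blocks

NO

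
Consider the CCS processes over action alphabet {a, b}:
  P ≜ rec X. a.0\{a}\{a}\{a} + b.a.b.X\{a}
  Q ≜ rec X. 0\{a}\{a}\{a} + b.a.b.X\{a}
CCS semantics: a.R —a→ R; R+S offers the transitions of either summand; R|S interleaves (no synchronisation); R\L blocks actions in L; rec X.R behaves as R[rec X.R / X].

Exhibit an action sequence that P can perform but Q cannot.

a

P's transition system — 6 states:
  s0 = rec X. a.0\{a}\{a}\{a} + b.a.b.X\{a} :: =a=> s1, =b=> s2
  s1 = 0\{a}\{a}\{a} :: (no moves)
  s2 = a.b.(rec X. a.0\{a}\{a}\{a} + b.a.b.X\{a})\{a} :: =a=> s3
  s3 = b.(rec X. a.0\{a}\{a}\{a} + b.a.b.X\{a})\{a} :: =b=> s4
  s4 = (rec X. a.0\{a}\{a}\{a} + b.a.b.X\{a})\{a} :: =b=> s5
  s5 = (a.b.(rec X. a.0\{a}\{a}\{a} + b.a.b.X\{a})\{a})\{a} :: (no moves)
Q's transition system — 5 states:
  t0 = rec X. 0\{a}\{a}\{a} + b.a.b.X\{a} :: =b=> t1
  t1 = a.b.(rec X. 0\{a}\{a}\{a} + b.a.b.X\{a})\{a} :: =a=> t2
  t2 = b.(rec X. 0\{a}\{a}\{a} + b.a.b.X\{a})\{a} :: =b=> t3
  t3 = (rec X. 0\{a}\{a}\{a} + b.a.b.X\{a})\{a} :: =b=> t4
  t4 = (a.b.(rec X. 0\{a}\{a}\{a} + b.a.b.X\{a})\{a})\{a} :: (no moves)
Executing a from P (initial set {s0}):
  step 1 (a): {s1}
  ✓ P
Executing a from Q (initial set {t0}):
  step 1 (a): no successor for Q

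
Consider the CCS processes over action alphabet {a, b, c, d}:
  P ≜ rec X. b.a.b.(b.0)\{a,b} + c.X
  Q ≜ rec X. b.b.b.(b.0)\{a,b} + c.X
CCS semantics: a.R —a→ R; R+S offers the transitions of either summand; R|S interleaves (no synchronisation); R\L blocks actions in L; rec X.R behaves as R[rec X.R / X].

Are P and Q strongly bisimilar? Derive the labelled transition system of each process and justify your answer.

P's transition system — 4 states:
  p0 = rec X. b.a.b.(b.0)\{a,b} + c.X → ··b··> p1, ··c··> p0
  p1 = a.b.(b.0)\{a,b} → ··a··> p2
  p2 = b.(b.0)\{a,b} → ··b··> p3
  p3 = (b.0)\{a,b} → ∅
Q's transition system — 4 states:
  q0 = rec X. b.b.b.(b.0)\{a,b} + c.X → ··b··> q1, ··c··> q0
  q1 = b.b.(b.0)\{a,b} → ··b··> q2
  q2 = b.(b.0)\{a,b} → ··b··> q3
  q3 = (b.0)\{a,b} → ∅
Bisimilarity quotient blocks:
  B0 = {p0}
  B1 = {p1}
  B2 = {p2, q2}
  B3 = {p3, q3}
  B4 = {q0}
  B5 = {q1}
p0 ∈ B0, q0 ∈ B4 → different blocks

NO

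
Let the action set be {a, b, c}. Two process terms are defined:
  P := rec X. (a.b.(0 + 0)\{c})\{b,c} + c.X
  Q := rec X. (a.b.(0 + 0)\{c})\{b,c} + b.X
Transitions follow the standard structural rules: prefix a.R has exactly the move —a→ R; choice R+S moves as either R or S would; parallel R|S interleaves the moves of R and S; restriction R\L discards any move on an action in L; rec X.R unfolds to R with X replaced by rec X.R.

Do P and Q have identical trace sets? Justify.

traces(P) ≠ traces(Q) — witness ⟨c⟩

Reachable graph of P (2 states):
  s0 = rec X. (a.b.(0 + 0)\{c})\{b,c} + c.X :: --a--▸ s1, --c--▸ s0
  s1 = (b.(0 + 0)\{c})\{b,c} :: ∅
Reachable graph of Q (2 states):
  t0 = rec X. (a.b.(0 + 0)\{c})\{b,c} + b.X :: --a--▸ t1, --b--▸ t0
  t1 = (b.(0 + 0)\{c})\{b,c} :: ∅
Executing c from P (initial set {s0}):
  step 1 (c): {s0}
  ✓ P
Executing c from Q (initial set {t0}):
  step 1 (c): ∅  — Q cannot continue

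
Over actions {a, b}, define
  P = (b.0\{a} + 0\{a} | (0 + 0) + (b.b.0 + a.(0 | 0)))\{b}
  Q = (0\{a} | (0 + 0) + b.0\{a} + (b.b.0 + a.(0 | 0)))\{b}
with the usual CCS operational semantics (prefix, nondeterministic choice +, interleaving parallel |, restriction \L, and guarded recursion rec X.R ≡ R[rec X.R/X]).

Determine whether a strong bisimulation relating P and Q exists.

P ~ Q

P's transition system — 2 states:
  p0 = (b.0\{a} + 0\{a} | (0 + 0) + (b.b.0 + a.(0 | 0)))\{b} :: ··a··> p1
  p1 = (0 | 0)\{b} :: deadlocked
Q's transition system — 2 states:
  q0 = (0\{a} | (0 + 0) + b.0\{a} + (b.b.0 + a.(0 | 0)))\{b} :: ··a··> q1
  q1 = (0 | 0)\{b} :: deadlocked
Bisimilarity quotient blocks:
  B0 = {p0, q0}
  B1 = {p1, q1}
p0 ∈ B0, q0 ∈ B0 → same block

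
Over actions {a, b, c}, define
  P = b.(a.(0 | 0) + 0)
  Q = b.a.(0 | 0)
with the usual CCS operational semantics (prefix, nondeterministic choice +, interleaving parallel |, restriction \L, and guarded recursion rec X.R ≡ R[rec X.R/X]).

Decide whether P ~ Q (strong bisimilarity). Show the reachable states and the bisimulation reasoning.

bisimilar

Reachable graph of P (3 states):
  p0 = b.(a.(0 | 0) + 0) :: --b--▸ p1
  p1 = a.(0 | 0) + 0 :: --a--▸ p2
  p2 = 0 | 0 :: deadlocked
Reachable graph of Q (3 states):
  q0 = b.a.(0 | 0) :: --b--▸ q1
  q1 = a.(0 | 0) :: --a--▸ q2
  q2 = 0 | 0 :: deadlocked
Coarsest stable partition (strong bisimilarity classes):
  B0 = {p0, q0}
  B1 = {p1, q1}
  B2 = {p2, q2}
p0 ∈ B0, q0 ∈ B0 → same block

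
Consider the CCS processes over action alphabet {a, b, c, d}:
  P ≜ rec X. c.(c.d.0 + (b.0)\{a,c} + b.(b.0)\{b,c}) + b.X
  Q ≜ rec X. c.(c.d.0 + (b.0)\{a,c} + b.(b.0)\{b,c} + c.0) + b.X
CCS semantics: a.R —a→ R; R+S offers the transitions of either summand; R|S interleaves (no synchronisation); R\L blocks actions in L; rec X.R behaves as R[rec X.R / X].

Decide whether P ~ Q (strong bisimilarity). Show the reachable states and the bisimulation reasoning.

not bisimilar

LTS(P): 6 reachable states
  s0 = rec X. c.(c.d.0 + (b.0)\{a,c} + b.(b.0)\{b,c}) + b.X | —b→ s0, —c→ s1
  s1 = c.d.0 + (b.0)\{a,c} + b.(b.0)\{b,c} | —b→ s2, —b→ s3, —c→ s4
  s2 = (b.0)\{b,c} | (no moves)
  s3 = 0\{a,c} | (no moves)
  s4 = d.0 | —d→ s5
  s5 = 0 | (no moves)
LTS(Q): 6 reachable states
  t0 = rec X. c.(c.d.0 + (b.0)\{a,c} + b.(b.0)\{b,c} + c.0) + b.X | —b→ t0, —c→ t1
  t1 = c.d.0 + (b.0)\{a,c} + b.(b.0)\{b,c} + c.0 | —b→ t2, —b→ t3, —c→ t4, —c→ t5
  t2 = (b.0)\{b,c} | (no moves)
  t3 = 0\{a,c} | (no moves)
  t4 = 0 | (no moves)
  t5 = d.0 | —d→ t4
Partition-refinement fixed point:
  B0 = {s0}
  B1 = {s1}
  B2 = {s2, s3, s5, t2, t3, t4}
  B3 = {s4, t5}
  B4 = {t0}
  B5 = {t1}
s0 ∈ B0, t0 ∈ B4 → different blocks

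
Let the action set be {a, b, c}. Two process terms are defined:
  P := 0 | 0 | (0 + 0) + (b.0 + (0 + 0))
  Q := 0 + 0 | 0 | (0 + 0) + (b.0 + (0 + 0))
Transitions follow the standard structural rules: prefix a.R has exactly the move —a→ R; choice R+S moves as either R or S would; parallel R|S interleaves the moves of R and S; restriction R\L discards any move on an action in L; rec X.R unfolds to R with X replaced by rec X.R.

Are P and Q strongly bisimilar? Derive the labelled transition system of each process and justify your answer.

LTS(P): 2 reachable states
  m0 = 0 | 0 | (0 + 0) + (b.0 + (0 + 0)) :: =b=> m1
  m1 = 0 :: stopped
LTS(Q): 2 reachable states
  n0 = 0 + 0 | 0 | (0 + 0) + (b.0 + (0 + 0)) :: =b=> n1
  n1 = 0 :: stopped
Bisimilarity quotient blocks:
  B0 = {m0, n0}
  B1 = {m1, n1}
m0 ∈ B0, n0 ∈ B0 → same block

P ~ Q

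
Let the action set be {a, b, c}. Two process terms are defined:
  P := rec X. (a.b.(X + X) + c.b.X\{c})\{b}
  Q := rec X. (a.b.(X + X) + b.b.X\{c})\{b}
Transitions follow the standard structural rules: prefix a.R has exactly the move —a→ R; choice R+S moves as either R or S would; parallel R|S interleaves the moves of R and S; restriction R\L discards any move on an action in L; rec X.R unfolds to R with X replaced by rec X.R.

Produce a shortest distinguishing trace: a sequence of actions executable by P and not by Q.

c

Reachable graph of P (3 states):
  s0 = rec X. (a.b.(X + X) + c.b.X\{c})\{b} :: =a=> s1, =c=> s2
  s1 = (b.((rec X. (a.b.(X + X) + c.b.X\{c})\{b}) + (rec X. (a.b.(X + X) + c.b.X\{c})\{b})))\{b} :: ·
  s2 = (b.(rec X. (a.b.(X + X) + c.b.X\{c})\{b})\{c})\{b} :: ·
Reachable graph of Q (2 states):
  t0 = rec X. (a.b.(X + X) + b.b.X\{c})\{b} :: =a=> t1
  t1 = (b.((rec X. (a.b.(X + X) + b.b.X\{c})\{b}) + (rec X. (a.b.(X + X) + b.b.X\{c})\{b})))\{b} :: ·
Executing c from P (initial set {s0}):
  [1] c ⇒ {s2}
  ✓ P
Executing c from Q (initial set {t0}):
  [1] c ⇒ no successor for Q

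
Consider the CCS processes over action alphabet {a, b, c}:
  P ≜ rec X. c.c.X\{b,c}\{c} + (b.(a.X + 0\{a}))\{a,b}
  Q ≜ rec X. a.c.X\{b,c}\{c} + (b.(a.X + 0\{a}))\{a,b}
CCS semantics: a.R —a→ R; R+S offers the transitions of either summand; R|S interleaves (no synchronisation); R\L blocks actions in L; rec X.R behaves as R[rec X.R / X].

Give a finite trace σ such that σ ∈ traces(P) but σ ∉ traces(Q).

c

P's transition system — 3 states:
  u0 = rec X. c.c.X\{b,c}\{c} + (b.(a.X + 0\{a}))\{a,b} has moves —c→ u1
  u1 = c.(rec X. c.c.X\{b,c}\{c} + (b.(a.X + 0\{a}))\{a,b})\{b,c}\{c} has moves —c→ u2
  u2 = (rec X. c.c.X\{b,c}\{c} + (b.(a.X + 0\{a}))\{a,b})\{b,c}\{c} has moves ∅
Q's transition system — 4 states:
  v0 = rec X. a.c.X\{b,c}\{c} + (b.(a.X + 0\{a}))\{a,b} has moves —a→ v1
  v1 = c.(rec X. a.c.X\{b,c}\{c} + (b.(a.X + 0\{a}))\{a,b})\{b,c}\{c} has moves —c→ v2
  v2 = (rec X. a.c.X\{b,c}\{c} + (b.(a.X + 0\{a}))\{a,b})\{b,c}\{c} has moves —a→ v3
  v3 = (c.(rec X. a.c.X\{b,c}\{c} + (b.(a.X + 0\{a}))\{a,b})\{b,c}\{c})\{b,c}\{c} has moves ∅
Executing c from P (initial set {u0}):
  step 1 (c): {u1}
  — P admits the full trace.
Executing c from Q (initial set {v0}):
  step 1 (c): ∅  — Q cannot continue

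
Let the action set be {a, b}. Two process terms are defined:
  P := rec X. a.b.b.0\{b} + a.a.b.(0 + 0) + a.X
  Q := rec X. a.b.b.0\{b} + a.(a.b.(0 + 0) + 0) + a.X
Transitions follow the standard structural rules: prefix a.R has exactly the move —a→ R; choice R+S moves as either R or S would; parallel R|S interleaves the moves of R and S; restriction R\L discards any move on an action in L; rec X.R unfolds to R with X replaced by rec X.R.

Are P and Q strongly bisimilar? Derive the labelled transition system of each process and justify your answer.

YES

P's transition system — 7 states:
  p0 = rec X. a.b.b.0\{b} + a.a.b.(0 + 0) + a.X has moves =a=> p0, =a=> p1, =a=> p2
  p1 = a.b.(0 + 0) has moves =a=> p3
  p2 = b.b.0\{b} has moves =b=> p4
  p3 = b.(0 + 0) has moves =b=> p5
  p4 = b.0\{b} has moves =b=> p6
  p5 = 0 + 0 has moves ∅
  p6 = 0\{b} has moves ∅
Q's transition system — 7 states:
  q0 = rec X. a.b.b.0\{b} + a.(a.b.(0 + 0) + 0) + a.X has moves =a=> q0, =a=> q1, =a=> q2
  q1 = a.b.(0 + 0) + 0 has moves =a=> q3
  q2 = b.b.0\{b} has moves =b=> q4
  q3 = b.(0 + 0) has moves =b=> q5
  q4 = b.0\{b} has moves =b=> q6
  q5 = 0 + 0 has moves ∅
  q6 = 0\{b} has moves ∅
Coarsest stable partition (strong bisimilarity classes):
  B0 = {p0, q0}
  B1 = {p2, q2}
  B2 = {p3, p4, q3, q4}
  B3 = {p5, p6, q5, q6}
  B4 = {p1, q1}
p0 ∈ B0, q0 ∈ B0 → same block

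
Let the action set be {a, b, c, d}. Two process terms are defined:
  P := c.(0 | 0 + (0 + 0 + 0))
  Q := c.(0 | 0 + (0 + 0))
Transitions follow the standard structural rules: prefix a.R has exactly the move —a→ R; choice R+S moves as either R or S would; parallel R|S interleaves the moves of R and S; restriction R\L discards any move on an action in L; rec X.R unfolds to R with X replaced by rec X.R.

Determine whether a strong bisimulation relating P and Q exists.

bisimilar

Reachable graph of P (2 states):
  p0 = c.(0 | 0 + (0 + 0 + 0)) → -c-> p1
  p1 = 0 | 0 + (0 + 0 + 0) → stopped
Reachable graph of Q (2 states):
  q0 = c.(0 | 0 + (0 + 0)) → -c-> q1
  q1 = 0 | 0 + (0 + 0) → stopped
Bisimilarity quotient blocks:
  B0 = {p0, q0}
  B1 = {p1, q1}
p0 ∈ B0, q0 ∈ B0 → same block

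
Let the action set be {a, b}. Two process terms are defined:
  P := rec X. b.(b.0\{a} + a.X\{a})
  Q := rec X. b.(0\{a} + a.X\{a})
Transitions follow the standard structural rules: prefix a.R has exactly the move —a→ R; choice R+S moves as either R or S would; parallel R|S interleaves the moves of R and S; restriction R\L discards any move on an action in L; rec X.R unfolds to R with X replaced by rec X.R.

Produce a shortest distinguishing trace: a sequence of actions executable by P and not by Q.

bb

P's transition system — 6 states:
  s0 = rec X. b.(b.0\{a} + a.X\{a}) has moves -b-> s1
  s1 = b.0\{a} + a.(rec X. b.(b.0\{a} + a.X\{a}))\{a} has moves -a-> s2, -b-> s3
  s2 = (rec X. b.(b.0\{a} + a.X\{a}))\{a} has moves -b-> s4
  s3 = 0\{a} has moves stopped
  s4 = (b.0\{a} + a.(rec X. b.(b.0\{a} + a.X\{a}))\{a})\{a} has moves -b-> s5
  s5 = 0\{a}\{a} has moves stopped
Q's transition system — 4 states:
  t0 = rec X. b.(0\{a} + a.X\{a}) has moves -b-> t1
  t1 = 0\{a} + a.(rec X. b.(0\{a} + a.X\{a}))\{a} has moves -a-> t2
  t2 = (rec X. b.(0\{a} + a.X\{a}))\{a} has moves -b-> t3
  t3 = (0\{a} + a.(rec X. b.(0\{a} + a.X\{a}))\{a})\{a} has moves stopped
Executing bb from P (initial set {s0}):
  [1] b ⇒ {s1}
  [2] b ⇒ {s3}
  P completes σ.
Executing bb from Q (initial set {t0}):
  [1] b ⇒ {t1}
  [2] b ⇒ ∅ (Q stuck)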